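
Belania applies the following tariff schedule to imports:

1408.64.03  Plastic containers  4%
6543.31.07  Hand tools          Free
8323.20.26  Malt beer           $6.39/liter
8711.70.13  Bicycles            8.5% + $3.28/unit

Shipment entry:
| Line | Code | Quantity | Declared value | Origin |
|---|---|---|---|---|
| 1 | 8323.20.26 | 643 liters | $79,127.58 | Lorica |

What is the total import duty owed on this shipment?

Line 1 (8323.20.26, Lorica, 643 liters, $79,127.58):
Base rate for 8323.20.26 is $6.39/liter.
Duty = 643 × $6.39 = $4,108.77.

$4,108.77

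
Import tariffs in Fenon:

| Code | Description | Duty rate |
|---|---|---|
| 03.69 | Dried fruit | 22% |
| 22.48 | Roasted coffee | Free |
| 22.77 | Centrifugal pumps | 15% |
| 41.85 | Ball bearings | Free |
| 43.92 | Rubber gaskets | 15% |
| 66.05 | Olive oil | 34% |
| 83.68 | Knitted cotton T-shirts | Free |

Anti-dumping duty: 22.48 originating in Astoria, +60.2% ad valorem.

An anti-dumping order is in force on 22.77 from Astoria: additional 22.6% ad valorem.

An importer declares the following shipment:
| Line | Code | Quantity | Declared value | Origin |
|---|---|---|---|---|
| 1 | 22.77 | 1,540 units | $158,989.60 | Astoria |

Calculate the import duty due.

$59,780.09

Line 1 (22.77, Astoria, 1,540 units, $158,989.60):
Base rate for 22.77 is 15%.
Additional duty on 22.77 from Astoria: +22.6%. Applied ad valorem rate: 15% + 22.6% = 37.6%.
Duty = $158,989.60 × 37.6% = $59,780.09.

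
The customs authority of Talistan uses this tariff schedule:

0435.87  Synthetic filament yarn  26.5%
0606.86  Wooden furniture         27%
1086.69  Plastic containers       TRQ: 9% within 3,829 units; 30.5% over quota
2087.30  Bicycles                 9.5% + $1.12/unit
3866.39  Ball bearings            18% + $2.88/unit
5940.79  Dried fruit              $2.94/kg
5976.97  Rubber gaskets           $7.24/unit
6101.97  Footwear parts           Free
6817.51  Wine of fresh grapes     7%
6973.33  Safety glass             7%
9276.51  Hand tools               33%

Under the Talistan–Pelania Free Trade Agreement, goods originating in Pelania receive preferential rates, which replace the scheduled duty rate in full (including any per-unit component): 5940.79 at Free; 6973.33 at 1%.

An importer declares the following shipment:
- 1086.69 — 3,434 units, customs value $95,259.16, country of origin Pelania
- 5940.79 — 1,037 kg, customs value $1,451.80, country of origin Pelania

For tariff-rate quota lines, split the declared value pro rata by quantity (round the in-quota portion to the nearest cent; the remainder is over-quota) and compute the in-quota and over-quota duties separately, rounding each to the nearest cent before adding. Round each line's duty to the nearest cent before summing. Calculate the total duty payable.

$8,573.32

Line 1 (1086.69, Pelania, 3,434 units, $95,259.16):
Code 1086.69 is under a tariff-rate quota (threshold 3,829 units). Quantity 3,434 units is within the quota, so the in-quota rate 9% applies to the full value.
Duty = $95,259.16 × 9% = $8,573.32.
Line 2 (5940.79, Pelania, 1,037 kg, $1,451.80):
Base rate for 5940.79 is $2.94/kg.
Origin Pelania qualifies under the Talistan–Pelania agreement and 5940.79 is covered: preferential rate Free applies instead.
Duty = $1,451.80 × 0% = $0.00.
Total = $8,573.32 + $0.00 = $8,573.32.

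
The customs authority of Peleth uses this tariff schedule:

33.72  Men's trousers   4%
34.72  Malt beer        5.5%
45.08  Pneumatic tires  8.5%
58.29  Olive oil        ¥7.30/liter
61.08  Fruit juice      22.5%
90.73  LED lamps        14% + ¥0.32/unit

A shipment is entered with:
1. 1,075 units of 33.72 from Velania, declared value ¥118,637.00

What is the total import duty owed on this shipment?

¥4,745.48

Line 1 (33.72, Velania, 1,075 units, ¥118,637.00):
Base rate for 33.72 is 4%.
Duty = ¥118,637.00 × 4% = ¥4,745.48.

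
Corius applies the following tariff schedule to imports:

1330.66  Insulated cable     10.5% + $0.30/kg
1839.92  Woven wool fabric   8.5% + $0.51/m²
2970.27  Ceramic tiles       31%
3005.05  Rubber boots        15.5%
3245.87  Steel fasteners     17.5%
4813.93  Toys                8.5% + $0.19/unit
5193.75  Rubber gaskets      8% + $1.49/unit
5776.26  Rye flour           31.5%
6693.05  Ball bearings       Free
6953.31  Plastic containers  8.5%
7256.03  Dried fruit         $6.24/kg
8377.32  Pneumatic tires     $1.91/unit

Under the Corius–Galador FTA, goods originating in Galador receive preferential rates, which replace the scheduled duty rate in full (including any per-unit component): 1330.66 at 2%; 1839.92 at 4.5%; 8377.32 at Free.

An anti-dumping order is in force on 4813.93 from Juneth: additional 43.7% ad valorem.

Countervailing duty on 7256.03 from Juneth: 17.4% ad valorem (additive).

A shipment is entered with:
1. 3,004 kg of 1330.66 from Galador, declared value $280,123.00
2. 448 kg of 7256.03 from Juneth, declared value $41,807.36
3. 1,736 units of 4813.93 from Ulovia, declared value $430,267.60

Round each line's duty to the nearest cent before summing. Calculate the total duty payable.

$52,575.05

Line 1 (1330.66, Galador, 3,004 kg, $280,123.00):
Base rate for 1330.66 is 10.5% + $0.30/kg.
Origin Galador qualifies under the Corius–Galador agreement and 1330.66 is covered: preferential rate 2% applies instead.
Duty = $280,123.00 × 2% = $5,602.46.
Line 2 (7256.03, Juneth, 448 kg, $41,807.36):
Base rate for 7256.03 is $6.24/kg.
Additional duty on 7256.03 from Juneth: +17.4% ad valorem. Applied ad valorem rate = 17.4%.
Duty = $41,807.36 × 17.4% + 448 × $6.24 = $10,070.00.
Line 3 (4813.93, Ulovia, 1,736 units, $430,267.60):
Base rate for 4813.93 is 8.5% + $0.19/unit.
The additional-duty order on 4813.93 targets Juneth, not Ulovia; it does not apply.
Duty = $430,267.60 × 8.5% + 1,736 × $0.19 = $36,902.59.
Total = $5,602.46 + $10,070.00 + $36,902.59 = $52,575.05.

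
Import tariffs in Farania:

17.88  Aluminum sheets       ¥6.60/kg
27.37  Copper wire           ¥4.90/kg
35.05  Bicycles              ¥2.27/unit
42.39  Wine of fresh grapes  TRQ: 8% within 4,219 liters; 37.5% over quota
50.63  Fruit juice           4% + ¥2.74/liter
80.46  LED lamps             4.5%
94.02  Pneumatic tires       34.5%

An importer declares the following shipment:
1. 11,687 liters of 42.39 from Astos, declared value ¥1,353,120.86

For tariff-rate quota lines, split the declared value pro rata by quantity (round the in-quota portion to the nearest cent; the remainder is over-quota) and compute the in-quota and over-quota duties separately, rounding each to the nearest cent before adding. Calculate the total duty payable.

Line 1 (42.39, Astos, 11,687 liters, ¥1,353,120.86):
Code 42.39 is under a tariff-rate quota (threshold 4,219 liters). In-quota: 4,219 liters at 8%; over-quota: 7,468 liters at 37.5%.
Pro-rata value split: in-quota = ¥1,353,120.86 × 4,219/11,687 = ¥488,475.82; over-quota = ¥1,353,120.86 − ¥488,475.82 = ¥864,645.04.
In-quota duty = ¥488,475.82 × 8% = ¥39,078.07. Over-quota duty = ¥864,645.04 × 37.5% = ¥324,241.89.
Line duty = ¥39,078.07 + ¥324,241.89 = ¥363,319.96.

¥363,319.96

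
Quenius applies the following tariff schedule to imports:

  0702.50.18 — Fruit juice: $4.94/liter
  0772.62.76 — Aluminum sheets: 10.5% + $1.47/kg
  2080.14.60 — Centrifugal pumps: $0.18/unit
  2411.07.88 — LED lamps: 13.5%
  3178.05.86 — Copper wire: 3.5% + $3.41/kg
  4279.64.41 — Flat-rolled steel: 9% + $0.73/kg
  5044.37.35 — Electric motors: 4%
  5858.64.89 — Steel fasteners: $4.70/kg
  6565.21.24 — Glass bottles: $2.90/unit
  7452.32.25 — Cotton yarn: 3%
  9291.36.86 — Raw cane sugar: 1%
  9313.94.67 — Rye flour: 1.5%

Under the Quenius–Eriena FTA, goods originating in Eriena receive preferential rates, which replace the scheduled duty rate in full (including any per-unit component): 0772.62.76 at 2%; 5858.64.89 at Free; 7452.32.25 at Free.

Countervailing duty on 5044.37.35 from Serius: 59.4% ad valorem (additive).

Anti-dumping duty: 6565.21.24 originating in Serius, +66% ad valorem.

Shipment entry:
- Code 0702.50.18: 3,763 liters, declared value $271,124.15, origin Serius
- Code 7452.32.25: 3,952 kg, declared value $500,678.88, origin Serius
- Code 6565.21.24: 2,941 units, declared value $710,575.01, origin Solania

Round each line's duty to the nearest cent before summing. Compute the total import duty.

Line 1 (0702.50.18, Serius, 3,763 liters, $271,124.15):
Base rate for 0702.50.18 is $4.94/liter.
Duty = 3,763 × $4.94 = $18,589.22.
Line 2 (7452.32.25, Serius, 3,952 kg, $500,678.88):
Base rate for 7452.32.25 is 3%.
7452.32.25 has an FTA preferential rate, but origin Serius is not Eriena; base rate stands.
Duty = $500,678.88 × 3% = $15,020.37.
Line 3 (6565.21.24, Solania, 2,941 units, $710,575.01):
Base rate for 6565.21.24 is $2.90/unit.
The additional-duty order on 6565.21.24 targets Serius, not Solania; it does not apply.
Duty = 2,941 × $2.90 = $8,528.90.
Total = $18,589.22 + $15,020.37 + $8,528.90 = $42,138.49.

$42,138.49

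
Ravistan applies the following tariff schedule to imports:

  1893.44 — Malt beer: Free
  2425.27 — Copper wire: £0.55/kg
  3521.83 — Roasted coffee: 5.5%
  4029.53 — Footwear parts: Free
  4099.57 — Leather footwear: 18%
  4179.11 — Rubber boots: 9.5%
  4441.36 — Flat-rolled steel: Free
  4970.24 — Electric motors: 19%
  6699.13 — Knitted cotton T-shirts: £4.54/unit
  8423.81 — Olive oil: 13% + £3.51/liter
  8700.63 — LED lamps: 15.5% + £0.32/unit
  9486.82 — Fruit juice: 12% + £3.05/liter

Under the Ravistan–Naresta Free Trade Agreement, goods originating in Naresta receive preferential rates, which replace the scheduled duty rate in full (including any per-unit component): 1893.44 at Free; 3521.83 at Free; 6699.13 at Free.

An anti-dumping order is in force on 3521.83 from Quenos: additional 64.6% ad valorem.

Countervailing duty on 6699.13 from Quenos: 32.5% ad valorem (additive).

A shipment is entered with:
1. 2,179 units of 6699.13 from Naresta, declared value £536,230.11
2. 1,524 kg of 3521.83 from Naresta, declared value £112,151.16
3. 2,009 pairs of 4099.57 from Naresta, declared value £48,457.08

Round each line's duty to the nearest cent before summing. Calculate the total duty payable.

Line 1 (6699.13, Naresta, 2,179 units, £536,230.11):
Base rate for 6699.13 is £4.54/unit.
Origin Naresta qualifies under the Ravistan–Naresta agreement and 6699.13 is covered: preferential rate Free applies instead.
The additional-duty order on 6699.13 targets Quenos, not Naresta; it does not apply.
Duty = £536,230.11 × 0% = £0.00.
Line 2 (3521.83, Naresta, 1,524 kg, £112,151.16):
Base rate for 3521.83 is 5.5%.
Origin Naresta qualifies under the Ravistan–Naresta agreement and 3521.83 is covered: preferential rate Free applies instead.
The additional-duty order on 3521.83 targets Quenos, not Naresta; it does not apply.
Duty = £112,151.16 × 0% = £0.00.
Line 3 (4099.57, Naresta, 2,009 pairs, £48,457.08):
Base rate for 4099.57 is 18%.
Origin Naresta is the FTA partner but 4099.57 is not on the preference list; base rate stands.
Duty = £48,457.08 × 18% = £8,722.27.
Total = £0.00 + £0.00 + £8,722.27 = £8,722.27.

£8,722.27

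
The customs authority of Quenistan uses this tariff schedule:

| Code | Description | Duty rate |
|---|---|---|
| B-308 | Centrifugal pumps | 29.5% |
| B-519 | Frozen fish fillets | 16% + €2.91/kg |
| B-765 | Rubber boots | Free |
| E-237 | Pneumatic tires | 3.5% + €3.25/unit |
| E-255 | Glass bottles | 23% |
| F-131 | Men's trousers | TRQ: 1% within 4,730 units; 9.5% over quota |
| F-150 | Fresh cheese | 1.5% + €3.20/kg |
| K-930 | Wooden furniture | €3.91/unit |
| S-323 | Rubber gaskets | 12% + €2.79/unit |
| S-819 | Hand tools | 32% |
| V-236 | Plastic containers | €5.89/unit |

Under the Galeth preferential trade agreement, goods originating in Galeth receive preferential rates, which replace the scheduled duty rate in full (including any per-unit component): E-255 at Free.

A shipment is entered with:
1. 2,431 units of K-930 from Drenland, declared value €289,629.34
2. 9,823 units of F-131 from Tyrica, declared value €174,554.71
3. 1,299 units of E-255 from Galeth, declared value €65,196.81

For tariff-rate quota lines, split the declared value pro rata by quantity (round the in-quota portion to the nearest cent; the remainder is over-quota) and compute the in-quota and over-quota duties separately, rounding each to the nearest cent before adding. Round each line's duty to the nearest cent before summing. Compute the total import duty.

Line 1 (K-930, Drenland, 2,431 units, €289,629.34):
Base rate for K-930 is €3.91/unit.
Duty = 2,431 × €3.91 = €9,505.21.
Line 2 (F-131, Tyrica, 9,823 units, €174,554.71):
Code F-131 is under a tariff-rate quota (threshold 4,730 units). In-quota: 4,730 units at 1%; over-quota: 5,093 units at 9.5%.
Pro-rata value split: in-quota = €174,554.71 × 4,730/9,823 = €84,052.10; over-quota = €174,554.71 − €84,052.10 = €90,502.61.
In-quota duty = €84,052.10 × 1% = €840.52. Over-quota duty = €90,502.61 × 9.5% = €8,597.75.
Line duty = €840.52 + €8,597.75 = €9,438.27.
Line 3 (E-255, Galeth, 1,299 units, €65,196.81):
Base rate for E-255 is 23%.
Origin Galeth qualifies under the Quenistan–Galeth agreement and E-255 is covered: preferential rate Free applies instead.
Duty = €65,196.81 × 0% = €0.00.
Total = €9,505.21 + €9,438.27 + €0.00 = €18,943.48.

€18,943.48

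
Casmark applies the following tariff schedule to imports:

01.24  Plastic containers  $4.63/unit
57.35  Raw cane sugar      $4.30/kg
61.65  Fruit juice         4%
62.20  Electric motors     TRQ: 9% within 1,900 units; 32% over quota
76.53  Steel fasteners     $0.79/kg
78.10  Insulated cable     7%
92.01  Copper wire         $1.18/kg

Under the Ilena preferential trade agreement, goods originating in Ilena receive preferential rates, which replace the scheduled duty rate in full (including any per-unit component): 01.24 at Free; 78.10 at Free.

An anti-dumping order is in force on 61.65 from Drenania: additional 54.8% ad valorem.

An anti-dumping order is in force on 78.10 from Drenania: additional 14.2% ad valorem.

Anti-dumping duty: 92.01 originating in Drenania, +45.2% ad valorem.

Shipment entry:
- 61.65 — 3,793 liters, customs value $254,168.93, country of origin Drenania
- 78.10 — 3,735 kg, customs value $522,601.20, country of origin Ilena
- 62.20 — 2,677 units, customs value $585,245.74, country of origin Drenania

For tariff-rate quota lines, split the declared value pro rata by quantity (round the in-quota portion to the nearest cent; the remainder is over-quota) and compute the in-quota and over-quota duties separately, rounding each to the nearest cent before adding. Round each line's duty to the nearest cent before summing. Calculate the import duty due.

$241,193.03

Line 1 (61.65, Drenania, 3,793 liters, $254,168.93):
Base rate for 61.65 is 4%.
Additional duty on 61.65 from Drenania: +54.8%. Applied ad valorem rate: 4% + 54.8% = 58.8%.
Duty = $254,168.93 × 58.8% = $149,451.33.
Line 2 (78.10, Ilena, 3,735 kg, $522,601.20):
Base rate for 78.10 is 7%.
Origin Ilena qualifies under the Casmark–Ilena agreement and 78.10 is covered: preferential rate Free applies instead.
The additional-duty order on 78.10 targets Drenania, not Ilena; it does not apply.
Duty = $522,601.20 × 0% = $0.00.
Line 3 (62.20, Drenania, 2,677 units, $585,245.74):
Code 62.20 is under a tariff-rate quota (threshold 1,900 units). In-quota: 1,900 units at 9%; over-quota: 777 units at 32%.
Pro-rata value split: in-quota = $585,245.74 × 1,900/2,677 = $415,378.00; over-quota = $585,245.74 − $415,378.00 = $169,867.74.
In-quota duty = $415,378.00 × 9% = $37,384.02. Over-quota duty = $169,867.74 × 32% = $54,357.68.
Line duty = $37,384.02 + $54,357.68 = $91,741.70.
Total = $149,451.33 + $0.00 + $91,741.70 = $241,193.03.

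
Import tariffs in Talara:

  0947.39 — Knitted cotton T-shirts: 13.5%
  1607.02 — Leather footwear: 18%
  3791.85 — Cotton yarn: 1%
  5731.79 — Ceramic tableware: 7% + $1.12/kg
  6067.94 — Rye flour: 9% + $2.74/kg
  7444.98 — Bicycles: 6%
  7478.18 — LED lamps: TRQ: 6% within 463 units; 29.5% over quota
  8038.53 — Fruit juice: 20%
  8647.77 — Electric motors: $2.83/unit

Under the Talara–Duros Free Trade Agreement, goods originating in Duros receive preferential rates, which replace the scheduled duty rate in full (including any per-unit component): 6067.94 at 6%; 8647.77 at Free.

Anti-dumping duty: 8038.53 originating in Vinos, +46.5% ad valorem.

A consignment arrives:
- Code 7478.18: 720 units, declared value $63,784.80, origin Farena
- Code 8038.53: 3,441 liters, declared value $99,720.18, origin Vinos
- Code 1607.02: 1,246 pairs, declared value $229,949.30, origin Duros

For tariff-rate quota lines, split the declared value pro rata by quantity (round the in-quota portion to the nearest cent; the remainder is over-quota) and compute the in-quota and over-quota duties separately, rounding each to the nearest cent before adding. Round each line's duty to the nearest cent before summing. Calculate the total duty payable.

Line 1 (7478.18, Farena, 720 units, $63,784.80):
Code 7478.18 is under a tariff-rate quota (threshold 463 units). In-quota: 463 units at 6%; over-quota: 257 units at 29.5%.
Pro-rata value split: in-quota = $63,784.80 × 463/720 = $41,017.17; over-quota = $63,784.80 − $41,017.17 = $22,767.63.
In-quota duty = $41,017.17 × 6% = $2,461.03. Over-quota duty = $22,767.63 × 29.5% = $6,716.45.
Line duty = $2,461.03 + $6,716.45 = $9,177.48.
Line 2 (8038.53, Vinos, 3,441 liters, $99,720.18):
Base rate for 8038.53 is 20%.
Additional duty on 8038.53 from Vinos: +46.5%. Applied ad valorem rate: 20% + 46.5% = 66.5%.
Duty = $99,720.18 × 66.5% = $66,313.92.
Line 3 (1607.02, Duros, 1,246 pairs, $229,949.30):
Base rate for 1607.02 is 18%.
Origin Duros is the FTA partner but 1607.02 is not on the preference list; base rate stands.
Duty = $229,949.30 × 18% = $41,390.87.
Total = $9,177.48 + $66,313.92 + $41,390.87 = $116,882.27.

$116,882.27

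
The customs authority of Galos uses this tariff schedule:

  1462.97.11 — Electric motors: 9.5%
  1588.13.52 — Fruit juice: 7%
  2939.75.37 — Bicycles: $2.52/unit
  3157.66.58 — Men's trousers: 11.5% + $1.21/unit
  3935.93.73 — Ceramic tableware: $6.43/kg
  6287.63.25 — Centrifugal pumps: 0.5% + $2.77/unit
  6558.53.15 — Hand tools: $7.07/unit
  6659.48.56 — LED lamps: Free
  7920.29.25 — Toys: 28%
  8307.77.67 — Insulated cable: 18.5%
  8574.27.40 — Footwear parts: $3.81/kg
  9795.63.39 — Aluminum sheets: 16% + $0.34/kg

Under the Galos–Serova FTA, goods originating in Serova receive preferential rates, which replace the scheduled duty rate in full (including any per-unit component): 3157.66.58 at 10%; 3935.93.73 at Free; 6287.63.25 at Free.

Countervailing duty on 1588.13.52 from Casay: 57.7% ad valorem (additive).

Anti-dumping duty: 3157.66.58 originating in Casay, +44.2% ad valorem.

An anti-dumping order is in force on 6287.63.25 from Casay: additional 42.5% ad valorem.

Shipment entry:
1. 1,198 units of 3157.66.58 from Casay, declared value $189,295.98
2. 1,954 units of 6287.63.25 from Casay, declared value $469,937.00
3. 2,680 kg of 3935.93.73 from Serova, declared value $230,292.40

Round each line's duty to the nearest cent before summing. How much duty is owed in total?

Line 1 (3157.66.58, Casay, 1,198 units, $189,295.98):
Base rate for 3157.66.58 is 11.5% + $1.21/unit.
3157.66.58 has an FTA preferential rate, but origin Casay is not Serova; base rate stands.
Additional duty on 3157.66.58 from Casay: +44.2%. Applied ad valorem rate: 11.5% + 44.2% = 55.7%.
Duty = $189,295.98 × 55.7% + 1,198 × $1.21 = $106,887.44.
Line 2 (6287.63.25, Casay, 1,954 units, $469,937.00):
Base rate for 6287.63.25 is 0.5% + $2.77/unit.
6287.63.25 has an FTA preferential rate, but origin Casay is not Serova; base rate stands.
Additional duty on 6287.63.25 from Casay: +42.5%. Applied ad valorem rate: 0.5% + 42.5% = 43%.
Duty = $469,937.00 × 43% + 1,954 × $2.77 = $207,485.49.
Line 3 (3935.93.73, Serova, 2,680 kg, $230,292.40):
Base rate for 3935.93.73 is $6.43/kg.
Origin Serova qualifies under the Galos–Serova agreement and 3935.93.73 is covered: preferential rate Free applies instead.
Duty = $230,292.40 × 0% = $0.00.
Total = $106,887.44 + $207,485.49 + $0.00 = $314,372.93.

$314,372.93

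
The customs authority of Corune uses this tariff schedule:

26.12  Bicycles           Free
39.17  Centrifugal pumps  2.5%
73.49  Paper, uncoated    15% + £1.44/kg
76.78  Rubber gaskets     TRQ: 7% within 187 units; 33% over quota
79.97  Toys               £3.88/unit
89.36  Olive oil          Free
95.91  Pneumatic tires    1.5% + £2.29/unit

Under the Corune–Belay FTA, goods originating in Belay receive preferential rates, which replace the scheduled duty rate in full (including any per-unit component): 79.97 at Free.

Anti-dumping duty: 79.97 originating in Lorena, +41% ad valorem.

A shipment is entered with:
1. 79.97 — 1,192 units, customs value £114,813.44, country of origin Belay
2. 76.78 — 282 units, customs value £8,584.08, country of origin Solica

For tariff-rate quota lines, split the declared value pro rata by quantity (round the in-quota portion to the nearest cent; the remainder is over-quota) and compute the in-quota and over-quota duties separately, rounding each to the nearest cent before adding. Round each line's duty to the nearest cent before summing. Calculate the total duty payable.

£1,352.75

Line 1 (79.97, Belay, 1,192 units, £114,813.44):
Base rate for 79.97 is £3.88/unit.
Origin Belay qualifies under the Corune–Belay agreement and 79.97 is covered: preferential rate Free applies instead.
The additional-duty order on 79.97 targets Lorena, not Belay; it does not apply.
Duty = £114,813.44 × 0% = £0.00.
Line 2 (76.78, Solica, 282 units, £8,584.08):
Code 76.78 is under a tariff-rate quota (threshold 187 units). In-quota: 187 units at 7%; over-quota: 95 units at 33%.
Pro-rata value split: in-quota = £8,584.08 × 187/282 = £5,692.28; over-quota = £8,584.08 − £5,692.28 = £2,891.80.
In-quota duty = £5,692.28 × 7% = £398.46. Over-quota duty = £2,891.80 × 33% = £954.29.
Line duty = £398.46 + £954.29 = £1,352.75.
Total = £0.00 + £1,352.75 = £1,352.75.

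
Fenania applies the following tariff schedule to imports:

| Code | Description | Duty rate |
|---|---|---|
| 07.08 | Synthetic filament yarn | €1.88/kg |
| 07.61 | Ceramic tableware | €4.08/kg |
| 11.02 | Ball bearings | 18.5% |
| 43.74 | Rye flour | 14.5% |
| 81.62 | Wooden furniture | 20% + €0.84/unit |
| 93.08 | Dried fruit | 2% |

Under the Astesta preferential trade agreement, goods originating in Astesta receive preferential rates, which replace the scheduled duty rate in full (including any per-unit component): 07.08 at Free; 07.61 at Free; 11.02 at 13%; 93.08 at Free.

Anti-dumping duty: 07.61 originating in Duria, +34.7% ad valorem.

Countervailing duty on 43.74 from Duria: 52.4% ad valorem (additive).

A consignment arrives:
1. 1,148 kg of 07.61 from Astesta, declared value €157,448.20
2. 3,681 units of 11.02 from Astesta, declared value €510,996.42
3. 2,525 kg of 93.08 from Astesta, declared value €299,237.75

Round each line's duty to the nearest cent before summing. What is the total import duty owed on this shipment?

€66,429.53

Line 1 (07.61, Astesta, 1,148 kg, €157,448.20):
Base rate for 07.61 is €4.08/kg.
Origin Astesta qualifies under the Fenania–Astesta agreement and 07.61 is covered: preferential rate Free applies instead.
The additional-duty order on 07.61 targets Duria, not Astesta; it does not apply.
Duty = €157,448.20 × 0% = €0.00.
Line 2 (11.02, Astesta, 3,681 units, €510,996.42):
Base rate for 11.02 is 18.5%.
Origin Astesta qualifies under the Fenania–Astesta agreement and 11.02 is covered: preferential rate 13% applies instead.
Duty = €510,996.42 × 13% = €66,429.53.
Line 3 (93.08, Astesta, 2,525 kg, €299,237.75):
Base rate for 93.08 is 2%.
Origin Astesta qualifies under the Fenania–Astesta agreement and 93.08 is covered: preferential rate Free applies instead.
Duty = €299,237.75 × 0% = €0.00.
Total = €0.00 + €66,429.53 + €0.00 = €66,429.53.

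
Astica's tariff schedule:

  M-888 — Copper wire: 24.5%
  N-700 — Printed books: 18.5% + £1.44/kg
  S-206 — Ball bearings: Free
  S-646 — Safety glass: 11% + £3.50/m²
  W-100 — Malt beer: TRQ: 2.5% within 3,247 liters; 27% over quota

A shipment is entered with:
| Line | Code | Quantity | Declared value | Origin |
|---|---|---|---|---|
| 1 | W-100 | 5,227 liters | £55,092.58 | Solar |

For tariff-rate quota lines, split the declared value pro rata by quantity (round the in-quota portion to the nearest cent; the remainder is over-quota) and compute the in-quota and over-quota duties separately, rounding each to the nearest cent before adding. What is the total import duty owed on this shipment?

£6,490.26

Line 1 (W-100, Solar, 5,227 liters, £55,092.58):
Code W-100 is under a tariff-rate quota (threshold 3,247 liters). In-quota: 3,247 liters at 2.5%; over-quota: 1,980 liters at 27%.
Pro-rata value split: in-quota = £55,092.58 × 3,247/5,227 = £34,223.38; over-quota = £55,092.58 − £34,223.38 = £20,869.20.
In-quota duty = £34,223.38 × 2.5% = £855.58. Over-quota duty = £20,869.20 × 27% = £5,634.68.
Line duty = £855.58 + £5,634.68 = £6,490.26.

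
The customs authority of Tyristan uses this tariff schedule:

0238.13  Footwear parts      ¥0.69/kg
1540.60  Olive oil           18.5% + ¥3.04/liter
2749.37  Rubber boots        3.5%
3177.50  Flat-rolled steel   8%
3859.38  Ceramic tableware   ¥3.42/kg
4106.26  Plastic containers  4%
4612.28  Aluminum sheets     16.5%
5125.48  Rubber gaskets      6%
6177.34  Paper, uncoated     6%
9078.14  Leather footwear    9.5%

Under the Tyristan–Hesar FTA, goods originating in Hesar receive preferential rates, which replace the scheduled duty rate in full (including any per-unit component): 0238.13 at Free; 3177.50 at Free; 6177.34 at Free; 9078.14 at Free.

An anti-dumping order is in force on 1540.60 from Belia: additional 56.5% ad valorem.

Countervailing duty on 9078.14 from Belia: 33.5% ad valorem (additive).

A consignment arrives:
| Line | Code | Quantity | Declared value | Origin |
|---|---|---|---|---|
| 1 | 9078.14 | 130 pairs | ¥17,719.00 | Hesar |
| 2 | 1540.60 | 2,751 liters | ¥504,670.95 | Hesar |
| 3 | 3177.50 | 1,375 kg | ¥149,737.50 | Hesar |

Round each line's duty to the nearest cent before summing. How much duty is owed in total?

Line 1 (9078.14, Hesar, 130 pairs, ¥17,719.00):
Base rate for 9078.14 is 9.5%.
Origin Hesar qualifies under the Tyristan–Hesar agreement and 9078.14 is covered: preferential rate Free applies instead.
The additional-duty order on 9078.14 targets Belia, not Hesar; it does not apply.
Duty = ¥17,719.00 × 0% = ¥0.00.
Line 2 (1540.60, Hesar, 2,751 liters, ¥504,670.95):
Base rate for 1540.60 is 18.5% + ¥3.04/liter.
Origin Hesar is the FTA partner but 1540.60 is not on the preference list; base rate stands.
The additional-duty order on 1540.60 targets Belia, not Hesar; it does not apply.
Duty = ¥504,670.95 × 18.5% + 2,751 × ¥3.04 = ¥101,727.17.
Line 3 (3177.50, Hesar, 1,375 kg, ¥149,737.50):
Base rate for 3177.50 is 8%.
Origin Hesar qualifies under the Tyristan–Hesar agreement and 3177.50 is covered: preferential rate Free applies instead.
Duty = ¥149,737.50 × 0% = ¥0.00.
Total = ¥0.00 + ¥101,727.17 + ¥0.00 = ¥101,727.17.

¥101,727.17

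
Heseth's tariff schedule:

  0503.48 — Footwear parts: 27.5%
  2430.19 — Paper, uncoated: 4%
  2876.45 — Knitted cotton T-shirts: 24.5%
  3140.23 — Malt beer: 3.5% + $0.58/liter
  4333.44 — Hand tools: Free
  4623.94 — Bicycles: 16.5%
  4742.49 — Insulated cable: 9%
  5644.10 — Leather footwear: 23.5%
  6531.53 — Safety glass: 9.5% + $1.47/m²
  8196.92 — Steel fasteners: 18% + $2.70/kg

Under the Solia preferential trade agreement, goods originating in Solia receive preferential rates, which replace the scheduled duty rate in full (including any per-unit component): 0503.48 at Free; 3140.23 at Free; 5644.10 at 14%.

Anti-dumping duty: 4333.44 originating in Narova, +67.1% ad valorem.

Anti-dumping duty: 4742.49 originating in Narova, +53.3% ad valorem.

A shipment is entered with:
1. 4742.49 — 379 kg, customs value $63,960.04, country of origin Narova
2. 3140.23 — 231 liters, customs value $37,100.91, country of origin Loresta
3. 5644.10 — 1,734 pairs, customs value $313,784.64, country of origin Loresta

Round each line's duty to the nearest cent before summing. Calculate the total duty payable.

$115,019.00

Line 1 (4742.49, Narova, 379 kg, $63,960.04):
Base rate for 4742.49 is 9%.
Additional duty on 4742.49 from Narova: +53.3%. Applied ad valorem rate: 9% + 53.3% = 62.3%.
Duty = $63,960.04 × 62.3% = $39,847.10.
Line 2 (3140.23, Loresta, 231 liters, $37,100.91):
Base rate for 3140.23 is 3.5% + $0.58/liter.
3140.23 has an FTA preferential rate, but origin Loresta is not Solia; base rate stands.
Duty = $37,100.91 × 3.5% + 231 × $0.58 = $1,432.51.
Line 3 (5644.10, Loresta, 1,734 pairs, $313,784.64):
Base rate for 5644.10 is 23.5%.
5644.10 has an FTA preferential rate, but origin Loresta is not Solia; base rate stands.
Duty = $313,784.64 × 23.5% = $73,739.39.
Total = $39,847.10 + $1,432.51 + $73,739.39 = $115,019.00.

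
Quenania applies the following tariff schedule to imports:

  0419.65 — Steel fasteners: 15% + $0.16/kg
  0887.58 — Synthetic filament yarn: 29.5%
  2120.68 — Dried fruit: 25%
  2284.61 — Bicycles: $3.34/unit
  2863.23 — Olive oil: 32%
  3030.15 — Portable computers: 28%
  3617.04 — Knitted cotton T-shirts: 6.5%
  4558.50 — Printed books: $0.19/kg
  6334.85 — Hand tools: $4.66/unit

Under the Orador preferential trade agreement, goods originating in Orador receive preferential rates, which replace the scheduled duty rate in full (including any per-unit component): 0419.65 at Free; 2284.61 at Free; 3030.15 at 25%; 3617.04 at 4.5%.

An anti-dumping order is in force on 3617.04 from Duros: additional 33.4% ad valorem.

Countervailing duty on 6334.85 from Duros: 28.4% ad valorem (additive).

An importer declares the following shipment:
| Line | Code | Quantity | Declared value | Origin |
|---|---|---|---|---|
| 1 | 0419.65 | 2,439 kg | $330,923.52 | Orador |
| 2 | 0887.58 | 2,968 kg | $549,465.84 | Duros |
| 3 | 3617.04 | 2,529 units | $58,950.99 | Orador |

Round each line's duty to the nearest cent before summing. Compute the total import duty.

$164,745.21

Line 1 (0419.65, Orador, 2,439 kg, $330,923.52):
Base rate for 0419.65 is 15% + $0.16/kg.
Origin Orador qualifies under the Quenania–Orador agreement and 0419.65 is covered: preferential rate Free applies instead.
Duty = $330,923.52 × 0% = $0.00.
Line 2 (0887.58, Duros, 2,968 kg, $549,465.84):
Base rate for 0887.58 is 29.5%.
Duty = $549,465.84 × 29.5% = $162,092.42.
Line 3 (3617.04, Orador, 2,529 units, $58,950.99):
Base rate for 3617.04 is 6.5%.
Origin Orador qualifies under the Quenania–Orador agreement and 3617.04 is covered: preferential rate 4.5% applies instead.
The additional-duty order on 3617.04 targets Duros, not Orador; it does not apply.
Duty = $58,950.99 × 4.5% = $2,652.79.
Total = $0.00 + $162,092.42 + $2,652.79 = $164,745.21.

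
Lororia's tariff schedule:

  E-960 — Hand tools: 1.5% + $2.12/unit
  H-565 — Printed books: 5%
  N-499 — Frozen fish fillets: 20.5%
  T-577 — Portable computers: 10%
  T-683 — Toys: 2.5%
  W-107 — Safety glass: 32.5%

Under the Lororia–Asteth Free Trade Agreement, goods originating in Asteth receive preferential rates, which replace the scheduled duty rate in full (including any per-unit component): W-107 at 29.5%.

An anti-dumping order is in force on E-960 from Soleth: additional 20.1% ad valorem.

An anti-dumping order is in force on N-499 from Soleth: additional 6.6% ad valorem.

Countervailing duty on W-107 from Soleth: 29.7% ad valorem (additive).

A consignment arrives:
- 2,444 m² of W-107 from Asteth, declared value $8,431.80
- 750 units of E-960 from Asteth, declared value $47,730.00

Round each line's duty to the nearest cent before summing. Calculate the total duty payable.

Line 1 (W-107, Asteth, 2,444 m², $8,431.80):
Base rate for W-107 is 32.5%.
Origin Asteth qualifies under the Lororia–Asteth agreement and W-107 is covered: preferential rate 29.5% applies instead.
The additional-duty order on W-107 targets Soleth, not Asteth; it does not apply.
Duty = $8,431.80 × 29.5% = $2,487.38.
Line 2 (E-960, Asteth, 750 units, $47,730.00):
Base rate for E-960 is 1.5% + $2.12/unit.
Origin Asteth is the FTA partner but E-960 is not on the preference list; base rate stands.
The additional-duty order on E-960 targets Soleth, not Asteth; it does not apply.
Duty = $47,730.00 × 1.5% + 750 × $2.12 = $2,305.95.
Total = $2,487.38 + $2,305.95 = $4,793.33.

$4,793.33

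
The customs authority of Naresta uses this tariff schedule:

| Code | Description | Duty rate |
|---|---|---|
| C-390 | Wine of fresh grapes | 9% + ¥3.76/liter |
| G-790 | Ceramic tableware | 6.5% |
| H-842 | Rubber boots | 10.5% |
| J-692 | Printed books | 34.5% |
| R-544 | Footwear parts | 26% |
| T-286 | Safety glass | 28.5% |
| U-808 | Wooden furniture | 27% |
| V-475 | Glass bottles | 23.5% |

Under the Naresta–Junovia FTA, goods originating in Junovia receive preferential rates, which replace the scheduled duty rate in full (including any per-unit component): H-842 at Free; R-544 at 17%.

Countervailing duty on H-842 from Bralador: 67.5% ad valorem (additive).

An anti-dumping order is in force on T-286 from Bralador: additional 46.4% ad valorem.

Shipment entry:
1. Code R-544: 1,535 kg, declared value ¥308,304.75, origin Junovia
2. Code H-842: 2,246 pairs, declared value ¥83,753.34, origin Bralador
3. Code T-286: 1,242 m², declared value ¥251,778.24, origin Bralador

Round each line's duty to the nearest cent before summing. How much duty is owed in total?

Line 1 (R-544, Junovia, 1,535 kg, ¥308,304.75):
Base rate for R-544 is 26%.
Origin Junovia qualifies under the Naresta–Junovia agreement and R-544 is covered: preferential rate 17% applies instead.
Duty = ¥308,304.75 × 17% = ¥52,411.81.
Line 2 (H-842, Bralador, 2,246 pairs, ¥83,753.34):
Base rate for H-842 is 10.5%.
H-842 has an FTA preferential rate, but origin Bralador is not Junovia; base rate stands.
Additional duty on H-842 from Bralador: +67.5%. Applied ad valorem rate: 10.5% + 67.5% = 78%.
Duty = ¥83,753.34 × 78% = ¥65,327.61.
Line 3 (T-286, Bralador, 1,242 m², ¥251,778.24):
Base rate for T-286 is 28.5%.
Additional duty on T-286 from Bralador: +46.4%. Applied ad valorem rate: 28.5% + 46.4% = 74.9%.
Duty = ¥251,778.24 × 74.9% = ¥188,581.90.
Total = ¥52,411.81 + ¥65,327.61 + ¥188,581.90 = ¥306,321.32.

¥306,321.32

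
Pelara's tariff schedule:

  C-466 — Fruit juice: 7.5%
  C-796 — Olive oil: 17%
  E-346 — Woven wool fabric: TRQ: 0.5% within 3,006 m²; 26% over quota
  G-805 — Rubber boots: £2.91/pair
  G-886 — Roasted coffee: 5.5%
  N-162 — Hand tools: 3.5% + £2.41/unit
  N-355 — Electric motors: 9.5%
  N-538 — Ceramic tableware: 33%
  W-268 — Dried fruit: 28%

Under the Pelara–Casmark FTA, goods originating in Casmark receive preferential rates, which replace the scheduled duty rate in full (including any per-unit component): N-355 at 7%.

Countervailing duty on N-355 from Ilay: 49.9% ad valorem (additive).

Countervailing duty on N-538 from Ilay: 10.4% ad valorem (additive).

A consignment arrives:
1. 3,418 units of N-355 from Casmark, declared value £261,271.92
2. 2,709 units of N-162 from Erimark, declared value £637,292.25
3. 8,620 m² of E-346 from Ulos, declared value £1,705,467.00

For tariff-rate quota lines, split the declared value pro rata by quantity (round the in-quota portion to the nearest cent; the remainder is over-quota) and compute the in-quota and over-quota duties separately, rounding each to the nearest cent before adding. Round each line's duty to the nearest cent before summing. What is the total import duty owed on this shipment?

Line 1 (N-355, Casmark, 3,418 units, £261,271.92):
Base rate for N-355 is 9.5%.
Origin Casmark qualifies under the Pelara–Casmark agreement and N-355 is covered: preferential rate 7% applies instead.
The additional-duty order on N-355 targets Ilay, not Casmark; it does not apply.
Duty = £261,271.92 × 7% = £18,289.03.
Line 2 (N-162, Erimark, 2,709 units, £637,292.25):
Base rate for N-162 is 3.5% + £2.41/unit.
Duty = £637,292.25 × 3.5% + 2,709 × £2.41 = £28,833.92.
Line 3 (E-346, Ulos, 8,620 m², £1,705,467.00):
Code E-346 is under a tariff-rate quota (threshold 3,006 m²). In-quota: 3,006 m² at 0.5%; over-quota: 5,614 m² at 26%.
Pro-rata value split: in-quota = £1,705,467.00 × 3,006/8,620 = £594,737.10; over-quota = £1,705,467.00 − £594,737.10 = £1,110,729.90.
In-quota duty = £594,737.10 × 0.5% = £2,973.69. Over-quota duty = £1,110,729.90 × 26% = £288,789.77.
Line duty = £2,973.69 + £288,789.77 = £291,763.46.
Total = £18,289.03 + £28,833.92 + £291,763.46 = £338,886.41.

£338,886.41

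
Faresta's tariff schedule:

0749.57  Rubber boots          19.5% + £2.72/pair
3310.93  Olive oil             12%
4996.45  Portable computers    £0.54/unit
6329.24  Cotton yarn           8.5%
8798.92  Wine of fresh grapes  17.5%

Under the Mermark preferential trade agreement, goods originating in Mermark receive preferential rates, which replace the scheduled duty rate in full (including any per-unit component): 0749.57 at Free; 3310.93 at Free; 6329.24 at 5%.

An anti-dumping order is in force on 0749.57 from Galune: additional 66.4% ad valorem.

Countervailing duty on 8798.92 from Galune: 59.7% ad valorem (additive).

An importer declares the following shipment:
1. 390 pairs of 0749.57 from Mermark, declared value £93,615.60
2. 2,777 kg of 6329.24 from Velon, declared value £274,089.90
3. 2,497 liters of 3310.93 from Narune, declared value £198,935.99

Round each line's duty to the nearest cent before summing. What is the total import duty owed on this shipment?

Line 1 (0749.57, Mermark, 390 pairs, £93,615.60):
Base rate for 0749.57 is 19.5% + £2.72/pair.
Origin Mermark qualifies under the Faresta–Mermark agreement and 0749.57 is covered: preferential rate Free applies instead.
The additional-duty order on 0749.57 targets Galune, not Mermark; it does not apply.
Duty = £93,615.60 × 0% = £0.00.
Line 2 (6329.24, Velon, 2,777 kg, £274,089.90):
Base rate for 6329.24 is 8.5%.
6329.24 has an FTA preferential rate, but origin Velon is not Mermark; base rate stands.
Duty = £274,089.90 × 8.5% = £23,297.64.
Line 3 (3310.93, Narune, 2,497 liters, £198,935.99):
Base rate for 3310.93 is 12%.
3310.93 has an FTA preferential rate, but origin Narune is not Mermark; base rate stands.
Duty = £198,935.99 × 12% = £23,872.32.
Total = £0.00 + £23,297.64 + £23,872.32 = £47,169.96.

£47,169.96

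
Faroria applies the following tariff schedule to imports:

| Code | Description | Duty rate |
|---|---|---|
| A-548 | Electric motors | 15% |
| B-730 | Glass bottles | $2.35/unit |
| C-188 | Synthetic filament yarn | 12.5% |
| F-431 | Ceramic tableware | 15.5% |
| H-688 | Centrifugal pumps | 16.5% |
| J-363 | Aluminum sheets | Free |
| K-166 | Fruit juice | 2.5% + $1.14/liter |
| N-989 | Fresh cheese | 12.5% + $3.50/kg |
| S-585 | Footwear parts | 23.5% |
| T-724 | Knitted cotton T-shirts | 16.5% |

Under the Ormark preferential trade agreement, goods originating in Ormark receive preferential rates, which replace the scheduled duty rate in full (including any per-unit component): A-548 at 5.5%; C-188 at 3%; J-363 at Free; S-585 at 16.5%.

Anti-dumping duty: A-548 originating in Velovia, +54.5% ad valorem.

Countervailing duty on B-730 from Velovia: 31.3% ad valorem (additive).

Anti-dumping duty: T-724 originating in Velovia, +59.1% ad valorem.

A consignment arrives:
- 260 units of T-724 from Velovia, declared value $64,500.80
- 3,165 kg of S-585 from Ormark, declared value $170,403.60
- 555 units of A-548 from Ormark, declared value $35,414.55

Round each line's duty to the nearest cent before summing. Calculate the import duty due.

Line 1 (T-724, Velovia, 260 units, $64,500.80):
Base rate for T-724 is 16.5%.
Additional duty on T-724 from Velovia: +59.1%. Applied ad valorem rate: 16.5% + 59.1% = 75.6%.
Duty = $64,500.80 × 75.6% = $48,762.60.
Line 2 (S-585, Ormark, 3,165 kg, $170,403.60):
Base rate for S-585 is 23.5%.
Origin Ormark qualifies under the Faroria–Ormark agreement and S-585 is covered: preferential rate 16.5% applies instead.
Duty = $170,403.60 × 16.5% = $28,116.59.
Line 3 (A-548, Ormark, 555 units, $35,414.55):
Base rate for A-548 is 15%.
Origin Ormark qualifies under the Faroria–Ormark agreement and A-548 is covered: preferential rate 5.5% applies instead.
The additional-duty order on A-548 targets Velovia, not Ormark; it does not apply.
Duty = $35,414.55 × 5.5% = $1,947.80.
Total = $48,762.60 + $28,116.59 + $1,947.80 = $78,826.99.

$78,826.99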